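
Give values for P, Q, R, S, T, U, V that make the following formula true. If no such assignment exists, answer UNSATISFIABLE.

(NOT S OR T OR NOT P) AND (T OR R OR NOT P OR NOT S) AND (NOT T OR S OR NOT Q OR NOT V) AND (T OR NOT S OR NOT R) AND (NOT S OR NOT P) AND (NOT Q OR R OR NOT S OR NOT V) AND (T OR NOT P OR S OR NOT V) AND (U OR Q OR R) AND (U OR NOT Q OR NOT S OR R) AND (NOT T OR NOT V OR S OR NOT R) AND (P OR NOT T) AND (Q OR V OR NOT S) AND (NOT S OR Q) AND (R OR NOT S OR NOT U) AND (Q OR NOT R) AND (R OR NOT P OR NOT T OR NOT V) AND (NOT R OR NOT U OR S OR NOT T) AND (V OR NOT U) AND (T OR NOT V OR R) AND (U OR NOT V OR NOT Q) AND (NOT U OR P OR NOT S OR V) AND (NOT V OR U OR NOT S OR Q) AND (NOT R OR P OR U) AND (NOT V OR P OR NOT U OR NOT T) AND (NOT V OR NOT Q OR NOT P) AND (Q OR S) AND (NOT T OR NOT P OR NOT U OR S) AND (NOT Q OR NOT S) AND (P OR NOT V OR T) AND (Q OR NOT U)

Try S = false.
From the singleton clause (Q), Q = true.
Try T = false.
Try P = true.
From the singleton clause (NOT V), V = false.
From the singleton clause (NOT U), U = false.
Every clause is now satisfied; R is unconstrained.

P=true; Q=true; R=false; S=false; T=false; U=false; V=false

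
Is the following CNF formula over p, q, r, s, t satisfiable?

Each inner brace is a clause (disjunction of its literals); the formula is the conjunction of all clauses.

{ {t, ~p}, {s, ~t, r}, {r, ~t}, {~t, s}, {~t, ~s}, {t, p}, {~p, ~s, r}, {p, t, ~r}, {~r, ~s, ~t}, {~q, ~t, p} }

Try t = 1.
Unit clause (r) forces r = 1.
Unit clause (s) forces s = 1.
Now (~s) is unsatisfied and unit — conflict.
Undo t and try t = 0.
Unit clause (~p) forces p = 0.
Now (p) is unsatisfied and unit — conflict.
Either choice for t ends in contradiction.
No assignment satisfies every clause.

Unsatisfiable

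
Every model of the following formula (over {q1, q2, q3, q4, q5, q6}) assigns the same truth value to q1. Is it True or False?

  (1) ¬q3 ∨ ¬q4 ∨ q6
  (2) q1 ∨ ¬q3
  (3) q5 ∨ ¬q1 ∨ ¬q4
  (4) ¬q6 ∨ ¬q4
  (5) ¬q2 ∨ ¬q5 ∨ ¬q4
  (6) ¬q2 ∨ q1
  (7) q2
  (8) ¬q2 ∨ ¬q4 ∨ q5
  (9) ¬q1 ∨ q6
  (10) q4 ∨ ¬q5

True

Suppose q1 = False.
(¬q3) alone gives q3 = False.
(¬q2) alone gives q2 = False.
That conflicts with the unit clause (q2).
So every satisfying assignment has q1 = True.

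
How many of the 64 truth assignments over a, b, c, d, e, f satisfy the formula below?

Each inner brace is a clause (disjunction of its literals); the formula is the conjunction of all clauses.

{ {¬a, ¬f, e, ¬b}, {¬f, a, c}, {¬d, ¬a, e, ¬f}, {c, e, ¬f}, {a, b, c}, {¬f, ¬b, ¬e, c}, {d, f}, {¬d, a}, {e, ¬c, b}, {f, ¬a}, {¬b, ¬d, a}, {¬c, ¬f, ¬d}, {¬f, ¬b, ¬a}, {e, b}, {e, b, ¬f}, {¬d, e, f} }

6

There are 2^6 = 64 truth assignments over (a, b, c, d, e, f).
Split on e. With e = True, the clauses containing e are satisfied and ¬e drops from the rest; 5 of the 2^5 = 32 assignments to the other variables satisfy what remains.
With e = False, by the same count on the reduced clause set, 1 assignment works.
(One model: a=F, b=F, c=T, d=F, e=T, f=T.)
Total: 5 + 1 = 6.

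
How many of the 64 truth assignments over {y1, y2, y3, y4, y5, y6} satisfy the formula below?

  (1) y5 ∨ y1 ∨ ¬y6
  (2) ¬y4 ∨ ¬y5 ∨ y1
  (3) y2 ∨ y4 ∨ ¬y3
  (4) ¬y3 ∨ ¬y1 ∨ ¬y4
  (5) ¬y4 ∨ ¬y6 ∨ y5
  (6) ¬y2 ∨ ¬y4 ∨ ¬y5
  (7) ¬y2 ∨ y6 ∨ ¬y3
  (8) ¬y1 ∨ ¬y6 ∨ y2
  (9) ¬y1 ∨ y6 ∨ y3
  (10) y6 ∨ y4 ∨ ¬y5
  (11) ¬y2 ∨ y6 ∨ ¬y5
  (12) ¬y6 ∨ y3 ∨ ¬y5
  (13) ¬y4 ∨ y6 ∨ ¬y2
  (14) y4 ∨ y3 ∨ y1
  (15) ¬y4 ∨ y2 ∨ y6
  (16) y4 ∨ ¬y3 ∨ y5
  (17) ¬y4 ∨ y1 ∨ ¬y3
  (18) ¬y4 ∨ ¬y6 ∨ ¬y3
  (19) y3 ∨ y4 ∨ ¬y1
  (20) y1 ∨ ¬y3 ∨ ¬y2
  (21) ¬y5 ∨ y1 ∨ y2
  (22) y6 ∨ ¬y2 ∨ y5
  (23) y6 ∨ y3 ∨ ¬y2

1

There are 2^6 = 64 truth assignments over (y1, y2, y3, y4, y5, y6).
Split on y3. With y3 = True, the clauses containing y3 are satisfied and ¬y3 drops from the rest; 1 of the 2^5 = 32 assignments to the other variables satisfy what remains.
With y3 = False, by the same count on the reduced clause set, 0 assignments work.
Total: 1 + 0 = 1.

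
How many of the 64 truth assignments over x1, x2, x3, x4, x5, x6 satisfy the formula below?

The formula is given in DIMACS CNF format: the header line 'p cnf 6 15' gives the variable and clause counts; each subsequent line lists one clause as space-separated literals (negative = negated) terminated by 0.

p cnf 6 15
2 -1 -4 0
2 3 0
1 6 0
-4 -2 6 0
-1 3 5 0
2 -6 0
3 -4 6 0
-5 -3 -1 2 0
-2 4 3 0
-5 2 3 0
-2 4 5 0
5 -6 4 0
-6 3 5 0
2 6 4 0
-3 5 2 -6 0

9

There are 2^6 = 64 truth assignments over (x1, x2, x3, x4, x5, x6).
Split on x5. With x5 = True, the clauses containing x5 are satisfied and ¬x5 drops from the rest; 7 of the 2^5 = 32 assignments to the other variables satisfy what remains.
With x5 = False, by the same count on the reduced clause set, 2 assignments work.
(One model: x1=F, x2=T, x3=F, x4=T, x5=T, x6=T.)
Total: 7 + 2 = 9.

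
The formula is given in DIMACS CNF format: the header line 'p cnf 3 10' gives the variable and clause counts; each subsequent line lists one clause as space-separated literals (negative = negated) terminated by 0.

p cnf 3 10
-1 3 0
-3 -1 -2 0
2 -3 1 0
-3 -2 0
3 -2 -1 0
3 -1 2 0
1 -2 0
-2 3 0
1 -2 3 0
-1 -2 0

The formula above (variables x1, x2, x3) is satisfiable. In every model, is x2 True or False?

False

Suppose x2 = True.
From the singleton clause (¬x3), x3 = False.
But (x3) is also a unit clause — contradiction.
So every satisfying assignment has x2 = False.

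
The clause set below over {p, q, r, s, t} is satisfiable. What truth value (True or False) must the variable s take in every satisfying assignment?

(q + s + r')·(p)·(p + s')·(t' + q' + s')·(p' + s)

Suppose s = 0.
Unit clause (p) forces p = 1.
Now (p') is unsatisfied and unit — conflict.
So every satisfying assignment has s = True.

True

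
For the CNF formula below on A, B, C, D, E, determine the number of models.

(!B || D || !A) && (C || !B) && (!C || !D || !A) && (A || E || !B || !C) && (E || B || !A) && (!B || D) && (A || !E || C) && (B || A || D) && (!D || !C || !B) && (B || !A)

There are 2^5 = 32 truth assignments over (A, B, C, D, E).
Split on A. With A = true, the clauses containing A are satisfied and !A drops from the rest; 0 of the 2^4 = 16 assignments to the other variables satisfy what remains.
With A = false, by the same count on the reduced clause set, 3 assignments work.
Total: 0 + 3 = 3.

3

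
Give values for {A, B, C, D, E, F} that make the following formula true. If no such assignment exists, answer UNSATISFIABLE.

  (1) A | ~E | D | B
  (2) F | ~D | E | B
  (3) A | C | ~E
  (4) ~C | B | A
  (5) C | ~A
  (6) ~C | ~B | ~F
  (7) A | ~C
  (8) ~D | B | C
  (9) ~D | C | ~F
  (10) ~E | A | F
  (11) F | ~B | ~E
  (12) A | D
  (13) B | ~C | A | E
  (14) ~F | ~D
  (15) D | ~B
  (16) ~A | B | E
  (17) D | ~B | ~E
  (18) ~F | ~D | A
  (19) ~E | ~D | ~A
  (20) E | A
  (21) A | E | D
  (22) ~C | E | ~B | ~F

A ↦ 1,  B ↦ 1,  C ↦ 1,  D ↦ 1,  E ↦ 0,  F ↦ 0

Case C = 1:
Unit clause (A) forces A = 1.
Case B = 1:
Unit clause (~F) forces F = 0.
Unit clause (~E) forces E = 0.
Unit clause (D) forces D = 1.
All clauses are satisfied.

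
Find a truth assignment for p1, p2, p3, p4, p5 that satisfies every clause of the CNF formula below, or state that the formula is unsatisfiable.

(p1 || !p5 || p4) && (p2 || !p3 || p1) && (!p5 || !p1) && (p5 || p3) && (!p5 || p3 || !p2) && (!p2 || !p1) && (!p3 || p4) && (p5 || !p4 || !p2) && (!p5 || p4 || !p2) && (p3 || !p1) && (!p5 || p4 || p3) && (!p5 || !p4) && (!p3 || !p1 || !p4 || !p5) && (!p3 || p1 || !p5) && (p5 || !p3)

Case p5 = false:
Unit clause (p3) forces p3 = true.
But (!p3) is also a unit clause — contradiction.
Undo p5 and try p5 = true.
Unit clause (!p1) forces p1 = false.
Unit clause (p4) forces p4 = true.
But (!p4) is also a unit clause — contradiction.
Both values of p5 lead to a conflict.

UNSATISFIABLE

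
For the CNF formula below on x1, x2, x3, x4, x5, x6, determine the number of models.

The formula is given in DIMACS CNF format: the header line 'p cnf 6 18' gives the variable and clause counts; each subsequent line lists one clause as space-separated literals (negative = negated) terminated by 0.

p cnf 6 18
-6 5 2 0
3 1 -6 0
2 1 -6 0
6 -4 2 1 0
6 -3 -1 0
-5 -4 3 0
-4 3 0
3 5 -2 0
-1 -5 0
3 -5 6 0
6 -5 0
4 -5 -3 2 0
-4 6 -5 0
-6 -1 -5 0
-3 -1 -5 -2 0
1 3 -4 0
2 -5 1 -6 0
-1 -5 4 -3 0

11

There are 2^6 = 64 truth assignments over (x1, x2, x3, x4, x5, x6).
Split on x2. With x2 = True, the clauses containing x2 are satisfied and ¬x2 drops from the rest; 8 of the 2^5 = 32 assignments to the other variables satisfy what remains.
With x2 = False, by the same count on the reduced clause set, 3 assignments work.
(One model: x1=F, x2=F, x3=F, x4=F, x5=F, x6=F.)
Total: 8 + 3 = 11.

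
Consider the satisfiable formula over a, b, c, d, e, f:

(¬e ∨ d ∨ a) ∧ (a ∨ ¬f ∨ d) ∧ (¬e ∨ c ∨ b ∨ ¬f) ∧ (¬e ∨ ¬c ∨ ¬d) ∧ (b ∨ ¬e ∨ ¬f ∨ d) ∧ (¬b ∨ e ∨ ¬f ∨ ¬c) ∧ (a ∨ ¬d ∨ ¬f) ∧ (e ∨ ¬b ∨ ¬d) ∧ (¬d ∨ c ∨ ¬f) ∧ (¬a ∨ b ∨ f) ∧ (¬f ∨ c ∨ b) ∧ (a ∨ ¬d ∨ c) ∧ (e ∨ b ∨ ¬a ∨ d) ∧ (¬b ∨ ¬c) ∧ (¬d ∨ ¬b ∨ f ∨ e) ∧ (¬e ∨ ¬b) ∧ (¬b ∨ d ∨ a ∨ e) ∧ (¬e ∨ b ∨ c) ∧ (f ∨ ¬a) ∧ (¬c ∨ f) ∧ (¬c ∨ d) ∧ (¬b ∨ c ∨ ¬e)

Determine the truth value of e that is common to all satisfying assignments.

False

Suppose e = True.
(¬b) alone gives b = False.
(c) alone gives c = True.
(¬d) alone gives d = False.
That conflicts with the unit clause (d).
So every satisfying assignment has e = False.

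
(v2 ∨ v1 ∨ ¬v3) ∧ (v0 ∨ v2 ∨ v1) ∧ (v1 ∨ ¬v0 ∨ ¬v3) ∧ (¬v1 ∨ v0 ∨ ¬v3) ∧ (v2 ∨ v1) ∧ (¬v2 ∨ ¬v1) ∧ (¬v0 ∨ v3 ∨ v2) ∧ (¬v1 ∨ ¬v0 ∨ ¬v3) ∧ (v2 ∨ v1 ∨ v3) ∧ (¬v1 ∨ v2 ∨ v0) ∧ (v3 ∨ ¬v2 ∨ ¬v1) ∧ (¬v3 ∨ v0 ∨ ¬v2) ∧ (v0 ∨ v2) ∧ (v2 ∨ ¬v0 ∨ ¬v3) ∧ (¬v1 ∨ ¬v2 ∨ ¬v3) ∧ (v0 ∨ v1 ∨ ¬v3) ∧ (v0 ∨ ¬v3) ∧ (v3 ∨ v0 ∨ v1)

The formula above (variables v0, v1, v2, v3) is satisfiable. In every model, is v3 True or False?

Suppose v3 = True.
(v0) alone gives v0 = True.
(v1) alone gives v1 = True.
Now (¬v1) is unsatisfied and unit — conflict.
So every satisfying assignment has v3 = False.

False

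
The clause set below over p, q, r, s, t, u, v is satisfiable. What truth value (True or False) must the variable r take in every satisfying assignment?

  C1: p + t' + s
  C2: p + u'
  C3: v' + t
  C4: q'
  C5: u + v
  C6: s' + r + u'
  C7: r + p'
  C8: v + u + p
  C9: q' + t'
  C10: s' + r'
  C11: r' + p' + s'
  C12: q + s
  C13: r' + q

Suppose r = 1.
The clause (q') is unit, so q = 0.
That conflicts with the unit clause (q).
So every satisfying assignment has r = False.

False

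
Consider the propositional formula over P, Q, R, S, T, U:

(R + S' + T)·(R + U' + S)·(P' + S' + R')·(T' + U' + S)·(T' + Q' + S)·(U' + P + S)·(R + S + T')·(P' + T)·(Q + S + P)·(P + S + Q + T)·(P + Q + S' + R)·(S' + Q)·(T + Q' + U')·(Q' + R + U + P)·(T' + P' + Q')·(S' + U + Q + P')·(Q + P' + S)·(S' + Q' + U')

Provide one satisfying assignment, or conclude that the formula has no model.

P: 0, Q: 1, R: 1, S: 1, T: 0, U: 0

Try P = 0.
Try U = 0.
Try Q = 1.
(R) alone gives R = 1.
Try T = 0.
Every clause is now satisfied; S is unconstrained.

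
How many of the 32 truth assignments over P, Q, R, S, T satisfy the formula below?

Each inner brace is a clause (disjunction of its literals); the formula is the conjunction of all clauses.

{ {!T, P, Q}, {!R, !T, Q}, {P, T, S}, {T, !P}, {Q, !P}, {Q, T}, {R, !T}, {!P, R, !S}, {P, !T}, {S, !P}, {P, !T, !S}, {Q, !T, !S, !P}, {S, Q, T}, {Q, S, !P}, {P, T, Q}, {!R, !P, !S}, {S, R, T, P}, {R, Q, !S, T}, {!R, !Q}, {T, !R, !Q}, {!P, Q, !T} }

There are 2^5 = 32 truth assignments over (P, Q, R, S, T).
Split on P. With P = true, the clauses containing P are satisfied and !P drops from the rest; 0 of the 2^4 = 16 assignments to the other variables satisfy what remains.
With P = false, by the same count on the reduced clause set, 1 assignment works.
Total: 0 + 1 = 1.

1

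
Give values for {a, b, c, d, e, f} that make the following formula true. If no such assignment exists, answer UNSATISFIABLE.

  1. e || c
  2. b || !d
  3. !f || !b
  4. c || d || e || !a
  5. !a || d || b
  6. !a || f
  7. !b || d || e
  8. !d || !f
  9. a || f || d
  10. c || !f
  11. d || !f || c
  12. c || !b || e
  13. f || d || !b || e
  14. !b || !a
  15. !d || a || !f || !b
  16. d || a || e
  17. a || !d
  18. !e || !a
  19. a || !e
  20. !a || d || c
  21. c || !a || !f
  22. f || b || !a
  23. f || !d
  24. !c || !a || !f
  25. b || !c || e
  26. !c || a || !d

Suppose e = true.
The clause (!a) is unit, so a = false.
Now (a) is unsatisfied and unit — conflict.
That branch fails; take e = false instead.
The clause (c) is unit, so c = true.
The clause (b) is unit, so b = true.
The clause (!f) is unit, so f = false.
The clause (!a) is unit, so a = false.
The clause (d) is unit, so d = true.
Now (!d) is unsatisfied and unit — conflict.
Either choice for e ends in contradiction.

UNSATISFIABLE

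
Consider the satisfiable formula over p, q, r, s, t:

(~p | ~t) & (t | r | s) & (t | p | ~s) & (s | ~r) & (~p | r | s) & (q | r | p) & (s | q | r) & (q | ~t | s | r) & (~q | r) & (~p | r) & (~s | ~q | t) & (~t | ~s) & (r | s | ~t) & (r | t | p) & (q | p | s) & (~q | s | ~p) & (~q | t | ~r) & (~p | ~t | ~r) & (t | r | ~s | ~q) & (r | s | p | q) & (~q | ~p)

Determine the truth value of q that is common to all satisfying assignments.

Suppose q = 1.
The clause (r) is unit, so r = 1.
The clause (s) is unit, so s = 1.
The clause (t) is unit, so t = 1.
But (~t) is also a unit clause — contradiction.
So every satisfying assignment has q = False.

False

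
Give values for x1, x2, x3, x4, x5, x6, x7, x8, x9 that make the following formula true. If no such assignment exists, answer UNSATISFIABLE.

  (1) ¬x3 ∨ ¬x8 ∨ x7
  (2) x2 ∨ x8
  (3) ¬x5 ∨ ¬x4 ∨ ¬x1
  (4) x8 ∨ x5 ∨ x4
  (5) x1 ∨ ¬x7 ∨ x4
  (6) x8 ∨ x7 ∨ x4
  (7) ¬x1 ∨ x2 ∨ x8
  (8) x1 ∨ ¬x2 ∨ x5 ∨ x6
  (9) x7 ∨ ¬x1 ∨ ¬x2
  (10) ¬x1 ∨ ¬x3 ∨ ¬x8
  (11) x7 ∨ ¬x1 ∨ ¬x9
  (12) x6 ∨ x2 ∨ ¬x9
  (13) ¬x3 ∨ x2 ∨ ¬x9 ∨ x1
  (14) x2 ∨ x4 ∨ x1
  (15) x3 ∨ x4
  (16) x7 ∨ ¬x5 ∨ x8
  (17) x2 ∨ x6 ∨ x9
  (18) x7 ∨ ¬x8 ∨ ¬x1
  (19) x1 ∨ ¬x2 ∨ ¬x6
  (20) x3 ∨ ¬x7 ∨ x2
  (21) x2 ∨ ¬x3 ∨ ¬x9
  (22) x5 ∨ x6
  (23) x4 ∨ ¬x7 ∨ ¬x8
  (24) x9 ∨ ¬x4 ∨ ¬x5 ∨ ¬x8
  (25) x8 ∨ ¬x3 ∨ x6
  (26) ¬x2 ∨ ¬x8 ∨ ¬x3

x1 ↦ False,  x2 ↦ True,  x3 ↦ False,  x4 ↦ True,  x5 ↦ True,  x6 ↦ False,  x7 ↦ True,  x8 ↦ False,  x9 ↦ False

Try x2 = True.
Try x7 = True.
Try x1 = False.
Unit clause (x4) forces x4 = True.
Unit clause (¬x6) forces x6 = False.
Unit clause (x5) forces x5 = True.
Try x9 = False.
Unit clause (¬x8) forces x8 = False.
Unit clause (¬x3) forces x3 = False.
This assignment satisfies each clause.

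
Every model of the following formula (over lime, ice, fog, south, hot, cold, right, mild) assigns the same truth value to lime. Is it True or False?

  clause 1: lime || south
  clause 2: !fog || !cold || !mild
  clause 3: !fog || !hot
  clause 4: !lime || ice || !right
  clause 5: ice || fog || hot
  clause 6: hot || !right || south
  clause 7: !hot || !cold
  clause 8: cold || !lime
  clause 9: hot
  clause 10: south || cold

False

Suppose lime = true.
Unit clause (cold) forces cold = true.
Unit clause (!hot) forces hot = false.
But (hot) is also a unit clause — contradiction.
So every satisfying assignment has lime = False.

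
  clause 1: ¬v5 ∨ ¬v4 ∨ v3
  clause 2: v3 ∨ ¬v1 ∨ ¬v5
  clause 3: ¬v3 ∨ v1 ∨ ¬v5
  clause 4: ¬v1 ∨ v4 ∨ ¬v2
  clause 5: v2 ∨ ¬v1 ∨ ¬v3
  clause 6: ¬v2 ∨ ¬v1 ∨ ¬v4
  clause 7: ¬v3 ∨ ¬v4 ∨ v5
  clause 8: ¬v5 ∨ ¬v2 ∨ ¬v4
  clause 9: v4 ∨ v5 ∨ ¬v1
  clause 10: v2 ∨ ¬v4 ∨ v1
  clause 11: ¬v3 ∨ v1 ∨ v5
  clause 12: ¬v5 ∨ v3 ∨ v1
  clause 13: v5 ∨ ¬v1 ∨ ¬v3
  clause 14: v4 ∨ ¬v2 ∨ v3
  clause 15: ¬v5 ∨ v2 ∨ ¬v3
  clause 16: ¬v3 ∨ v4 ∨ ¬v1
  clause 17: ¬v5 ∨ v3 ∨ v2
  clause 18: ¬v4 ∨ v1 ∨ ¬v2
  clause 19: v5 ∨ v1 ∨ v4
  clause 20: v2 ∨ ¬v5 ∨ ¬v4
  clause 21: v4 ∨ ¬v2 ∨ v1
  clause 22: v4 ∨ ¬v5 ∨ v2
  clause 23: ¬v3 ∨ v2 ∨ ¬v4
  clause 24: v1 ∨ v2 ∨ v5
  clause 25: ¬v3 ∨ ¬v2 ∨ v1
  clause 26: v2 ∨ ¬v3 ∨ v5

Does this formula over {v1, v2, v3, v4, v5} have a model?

Suppose v5 = False.
Suppose v3 = False.
Suppose v4 = True.
Suppose v2 = False.
The clause (v1) is unit, so v1 = True.
Every clause now holds.
A satisfying assignment: v1 ↦ True; v2 ↦ False; v3 ↦ False; v4 ↦ True; v5 ↦ False.

Yes, satisfiable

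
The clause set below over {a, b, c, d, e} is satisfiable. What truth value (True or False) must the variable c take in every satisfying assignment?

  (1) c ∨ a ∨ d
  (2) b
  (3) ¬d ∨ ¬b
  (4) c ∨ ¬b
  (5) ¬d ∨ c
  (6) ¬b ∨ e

Suppose c = False.
The clause (b) is unit, so b = True.
That conflicts with the unit clause (¬b).
So every satisfying assignment has c = True.

True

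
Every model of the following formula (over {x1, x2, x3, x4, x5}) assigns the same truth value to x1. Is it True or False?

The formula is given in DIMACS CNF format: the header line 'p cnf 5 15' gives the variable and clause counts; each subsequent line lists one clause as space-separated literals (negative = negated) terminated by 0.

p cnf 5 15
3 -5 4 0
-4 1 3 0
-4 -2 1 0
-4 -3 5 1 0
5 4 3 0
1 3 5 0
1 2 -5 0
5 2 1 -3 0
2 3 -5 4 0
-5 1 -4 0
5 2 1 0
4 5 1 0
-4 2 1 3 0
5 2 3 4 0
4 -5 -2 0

Suppose x1 = False.
Suppose x4 = False.
The clause (x5) is unit, so x5 = True.
The clause (x3) is unit, so x3 = True.
The clause (x2) is unit, so x2 = True.
But (¬x2) is also a unit clause — contradiction.
Undo x4 and try x4 = True.
The clause (x3) is unit, so x3 = True.
The clause (¬x2) is unit, so x2 = False.
The clause (x5) is unit, so x5 = True.
But (¬x5) is also a unit clause — contradiction.
Either choice for x4 ends in contradiction.
So every satisfying assignment has x1 = True.

True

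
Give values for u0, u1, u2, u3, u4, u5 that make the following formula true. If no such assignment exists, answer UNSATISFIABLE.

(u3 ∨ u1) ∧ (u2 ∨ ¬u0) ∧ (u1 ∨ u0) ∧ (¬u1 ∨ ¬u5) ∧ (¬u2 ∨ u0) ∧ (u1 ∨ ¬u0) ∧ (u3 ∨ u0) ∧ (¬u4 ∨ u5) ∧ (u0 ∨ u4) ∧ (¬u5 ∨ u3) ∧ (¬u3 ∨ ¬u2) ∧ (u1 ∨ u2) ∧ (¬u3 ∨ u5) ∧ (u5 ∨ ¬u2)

UNSATISFIABLE

Try u3 = True.
(¬u2) alone gives u2 = False.
(¬u0) alone gives u0 = False.
(u1) alone gives u1 = True.
(¬u5) alone gives u5 = False.
That conflicts with the unit clause (u5).
That branch fails; take u3 = False instead.
(u1) alone gives u1 = True.
(¬u5) alone gives u5 = False.
(u0) alone gives u0 = True.
(u2) alone gives u2 = True.
That conflicts with the unit clause (¬u2).
Either choice for u3 ends in contradiction.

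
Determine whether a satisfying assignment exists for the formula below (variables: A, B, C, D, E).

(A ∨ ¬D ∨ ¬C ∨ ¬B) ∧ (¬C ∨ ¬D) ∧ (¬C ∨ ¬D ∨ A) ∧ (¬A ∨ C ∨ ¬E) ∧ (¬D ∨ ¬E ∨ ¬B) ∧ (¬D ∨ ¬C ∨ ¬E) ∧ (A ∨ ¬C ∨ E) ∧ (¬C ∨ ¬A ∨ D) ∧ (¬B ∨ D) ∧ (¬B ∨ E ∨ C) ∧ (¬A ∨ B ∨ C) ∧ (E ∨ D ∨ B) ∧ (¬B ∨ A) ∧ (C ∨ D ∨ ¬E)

Yes

Branch on C: set C = False.
Branch on A: set A = False.
Unit clause (¬B) forces B = False.
Branch on E: set E = False.
Unit clause (D) forces D = True.
This assignment satisfies each clause.
A satisfying assignment: A=False; B=False; C=False; D=True; E=False.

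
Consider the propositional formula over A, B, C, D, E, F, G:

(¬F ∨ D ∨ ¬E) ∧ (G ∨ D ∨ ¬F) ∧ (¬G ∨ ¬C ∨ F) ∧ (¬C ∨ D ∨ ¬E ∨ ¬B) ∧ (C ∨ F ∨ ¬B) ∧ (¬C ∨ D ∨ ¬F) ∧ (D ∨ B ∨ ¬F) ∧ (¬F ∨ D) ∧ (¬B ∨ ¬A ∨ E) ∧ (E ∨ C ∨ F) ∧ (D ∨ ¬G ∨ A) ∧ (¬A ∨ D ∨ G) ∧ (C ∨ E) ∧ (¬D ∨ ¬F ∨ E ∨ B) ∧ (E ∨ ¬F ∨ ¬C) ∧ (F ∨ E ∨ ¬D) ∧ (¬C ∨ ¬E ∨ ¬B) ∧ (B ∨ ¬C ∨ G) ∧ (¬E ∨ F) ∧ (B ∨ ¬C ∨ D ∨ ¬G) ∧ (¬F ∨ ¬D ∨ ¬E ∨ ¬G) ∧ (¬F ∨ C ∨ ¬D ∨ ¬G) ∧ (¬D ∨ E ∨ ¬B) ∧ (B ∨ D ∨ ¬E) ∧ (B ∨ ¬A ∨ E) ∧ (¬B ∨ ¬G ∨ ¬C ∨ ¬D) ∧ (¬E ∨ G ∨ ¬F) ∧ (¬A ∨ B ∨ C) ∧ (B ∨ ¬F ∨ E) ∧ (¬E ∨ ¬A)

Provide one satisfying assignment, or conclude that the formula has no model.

Case F = False:
(¬E) alone gives E = False.
(C) alone gives C = True.
(¬G) alone gives G = False.
(¬D) alone gives D = False.
(¬A) alone gives A = False.
(B) alone gives B = True.
Every clause now holds.

A ↦ False, B ↦ True, C ↦ True, D ↦ False, E ↦ False, F ↦ False, G ↦ False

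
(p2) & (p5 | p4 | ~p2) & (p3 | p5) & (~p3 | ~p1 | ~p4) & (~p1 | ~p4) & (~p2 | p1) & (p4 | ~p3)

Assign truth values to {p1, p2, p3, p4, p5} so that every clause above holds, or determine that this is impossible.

Unit clause (p2) forces p2 = 1.
Unit clause (p1) forces p1 = 1.
Unit clause (~p4) forces p4 = 0.
Unit clause (p5) forces p5 = 1.
Unit clause (~p3) forces p3 = 0.
All clauses are satisfied.

p1 ↦ 1, p2 ↦ 1, p3 ↦ 0, p4 ↦ 0, p5 ↦ 1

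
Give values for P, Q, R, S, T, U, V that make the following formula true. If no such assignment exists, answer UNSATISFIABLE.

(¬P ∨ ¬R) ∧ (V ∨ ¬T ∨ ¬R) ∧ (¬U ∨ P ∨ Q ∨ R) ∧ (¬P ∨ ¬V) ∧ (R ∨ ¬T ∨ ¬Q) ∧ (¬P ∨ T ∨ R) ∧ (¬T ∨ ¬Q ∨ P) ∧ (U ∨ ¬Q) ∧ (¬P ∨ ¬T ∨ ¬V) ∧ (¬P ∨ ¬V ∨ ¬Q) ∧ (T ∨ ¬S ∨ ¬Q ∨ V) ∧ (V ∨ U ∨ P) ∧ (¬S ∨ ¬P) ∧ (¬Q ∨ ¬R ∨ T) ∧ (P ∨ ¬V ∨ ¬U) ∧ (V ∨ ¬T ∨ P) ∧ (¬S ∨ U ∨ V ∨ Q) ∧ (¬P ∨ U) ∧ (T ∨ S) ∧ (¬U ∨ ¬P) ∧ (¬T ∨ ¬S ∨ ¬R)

P ↦ False; Q ↦ False; R ↦ True; S ↦ True; T ↦ False; U ↦ True; V ↦ False

Case P = False:
Case T = False:
Unit clause (S) forces S = True.
Case U = True:
Unit clause (¬V) forces V = False.
Unit clause (¬Q) forces Q = False.
Unit clause (R) forces R = True.
All clauses are satisfied.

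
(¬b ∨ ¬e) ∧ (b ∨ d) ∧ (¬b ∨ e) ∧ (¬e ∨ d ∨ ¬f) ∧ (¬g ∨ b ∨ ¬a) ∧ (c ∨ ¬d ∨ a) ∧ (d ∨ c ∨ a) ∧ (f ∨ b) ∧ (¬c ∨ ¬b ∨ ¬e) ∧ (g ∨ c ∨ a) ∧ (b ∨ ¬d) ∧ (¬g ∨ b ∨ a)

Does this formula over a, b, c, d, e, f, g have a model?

Try b = False.
Unit clause (d) forces d = True.
But (¬d) is also a unit clause — contradiction.
Undo b and try b = True.
Unit clause (¬e) forces e = False.
But (e) is also a unit clause — contradiction.
Neither b = True nor b = False works.
No assignment satisfies every clause.

No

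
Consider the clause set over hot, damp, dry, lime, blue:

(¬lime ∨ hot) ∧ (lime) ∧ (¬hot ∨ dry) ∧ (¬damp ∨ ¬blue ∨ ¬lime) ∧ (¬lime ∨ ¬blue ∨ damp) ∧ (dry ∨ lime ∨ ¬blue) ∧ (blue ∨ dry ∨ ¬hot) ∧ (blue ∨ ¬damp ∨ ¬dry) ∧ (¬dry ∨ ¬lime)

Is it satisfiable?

No

(lime) alone gives lime = True.
(hot) alone gives hot = True.
(dry) alone gives dry = True.
But (¬dry) is also a unit clause — contradiction.
No assignment satisfies every clause.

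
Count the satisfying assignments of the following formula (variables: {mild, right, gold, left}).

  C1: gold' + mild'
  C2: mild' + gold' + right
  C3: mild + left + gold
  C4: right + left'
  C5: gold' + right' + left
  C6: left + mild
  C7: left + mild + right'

5

There are 2^4 = 16 truth assignments over (mild, right, gold, left).
Check each against the 7 clauses (columns in the order mild, right, gold, left):
  F F F F  ✗ fails (mild + left + gold)
  F F F T  ✗ fails (right + left')
  F F T F  ✗ fails (left + mild)
  F F T T  ✗ fails (right + left')
  F T F F  ✗ fails (mild + left + gold)
  F T F T  ✓ satisfies all
  F T T F  ✗ fails (gold' + right' + left)
  F T T T  ✓ satisfies all
  T F F F  ✓ satisfies all
  T F F T  ✗ fails (right + left')
  T F T F  ✗ fails (gold' + mild')
  T F T T  ✗ fails (gold' + mild')
  T T F F  ✓ satisfies all
  T T F T  ✓ satisfies all
  T T T F  ✗ fails (gold' + mild')
  T T T T  ✗ fails (gold' + mild')
5 of the 16 rows are models.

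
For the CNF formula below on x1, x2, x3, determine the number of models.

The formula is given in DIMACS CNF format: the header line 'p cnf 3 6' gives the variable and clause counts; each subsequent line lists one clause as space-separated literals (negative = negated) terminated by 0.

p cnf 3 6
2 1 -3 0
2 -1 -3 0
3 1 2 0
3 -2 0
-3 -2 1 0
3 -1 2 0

1

There are 2^3 = 8 truth assignments over (x1, x2, x3).
Check each against the 6 clauses (columns in the order x1, x2, x3):
  F F F  ✗ fails (x3 ∨ x1 ∨ x2)
  F F T  ✗ fails (x2 ∨ x1 ∨ ¬x3)
  F T F  ✗ fails (x3 ∨ ¬x2)
  F T T  ✗ fails (¬x3 ∨ ¬x2 ∨ x1)
  T F F  ✗ fails (x3 ∨ ¬x1 ∨ x2)
  T F T  ✗ fails (x2 ∨ ¬x1 ∨ ¬x3)
  T T F  ✗ fails (x3 ∨ ¬x2)
  T T T  ✓ satisfies all
1 of the 8 rows is a model.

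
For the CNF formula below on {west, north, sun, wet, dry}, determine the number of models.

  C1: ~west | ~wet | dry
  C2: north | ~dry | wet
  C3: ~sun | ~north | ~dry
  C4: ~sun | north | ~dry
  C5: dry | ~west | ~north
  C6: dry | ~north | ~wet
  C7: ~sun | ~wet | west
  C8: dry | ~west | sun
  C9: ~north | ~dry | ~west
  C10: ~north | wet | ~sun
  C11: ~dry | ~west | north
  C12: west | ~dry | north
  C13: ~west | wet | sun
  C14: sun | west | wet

4

There are 2^5 = 32 truth assignments over (west, north, sun, wet, dry).
Split on dry. With dry = 1, the clauses containing dry are satisfied and ~dry drops from the rest; 1 of the 2^4 = 16 assignments to the other variables satisfy what remains.
With dry = 0, by the same count on the reduced clause set, 3 assignments work.
Total: 1 + 3 = 4.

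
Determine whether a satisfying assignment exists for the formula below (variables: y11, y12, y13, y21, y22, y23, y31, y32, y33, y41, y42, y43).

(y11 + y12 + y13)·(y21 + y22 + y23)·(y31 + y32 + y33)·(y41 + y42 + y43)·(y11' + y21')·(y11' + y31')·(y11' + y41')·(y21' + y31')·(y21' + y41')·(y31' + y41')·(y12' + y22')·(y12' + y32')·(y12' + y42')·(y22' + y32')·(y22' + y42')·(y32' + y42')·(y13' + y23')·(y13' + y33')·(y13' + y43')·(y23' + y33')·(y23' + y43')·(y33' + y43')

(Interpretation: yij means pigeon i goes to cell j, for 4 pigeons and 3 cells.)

Unsatisfiable

Case y11 = 0:
Case y12 = 1:
From the singleton clause (y22'), y22 = 0.
From the singleton clause (y32'), y32 = 0.
From the singleton clause (y42'), y42 = 0.
Case y21 = 1:
From the singleton clause (y31'), y31 = 0.
From the singleton clause (y33), y33 = 1.
From the singleton clause (y41'), y41 = 0.
From the singleton clause (y43), y43 = 1.
Now (y43') is unsatisfied and unit — conflict.
That branch fails; take y21 = 0 instead.
From the singleton clause (y23), y23 = 1.
From the singleton clause (y13'), y13 = 0.
From the singleton clause (y33'), y33 = 0.
From the singleton clause (y31), y31 = 1.
From the singleton clause (y41'), y41 = 0.
From the singleton clause (y43), y43 = 1.
Now (y43') is unsatisfied and unit — conflict.
Either choice for y21 ends in contradiction.
That branch fails; take y12 = 0 instead.
From the singleton clause (y13), y13 = 1.
From the singleton clause (y23'), y23 = 0.
From the singleton clause (y33'), y33 = 0.
From the singleton clause (y43'), y43 = 0.
Case y21 = 1:
From the singleton clause (y31'), y31 = 0.
From the singleton clause (y32), y32 = 1.
From the singleton clause (y41'), y41 = 0.
From the singleton clause (y42), y42 = 1.
Now (y42') is unsatisfied and unit — conflict.
That branch fails; take y21 = 0 instead.
From the singleton clause (y22), y22 = 1.
From the singleton clause (y32'), y32 = 0.
From the singleton clause (y31), y31 = 1.
From the singleton clause (y41'), y41 = 0.
From the singleton clause (y42), y42 = 1.
Now (y42') is unsatisfied and unit — conflict.
Either choice for y21 ends in contradiction.
Either choice for y12 ends in contradiction.
That branch fails; take y11 = 1 instead.
From the singleton clause (y21'), y21 = 0.
From the singleton clause (y31'), y31 = 0.
From the singleton clause (y41'), y41 = 0.
Case y22 = 1:
From the singleton clause (y12'), y12 = 0.
From the singleton clause (y32'), y32 = 0.
From the singleton clause (y33), y33 = 1.
From the singleton clause (y42'), y42 = 0.
From the singleton clause (y43), y43 = 1.
Now (y43') is unsatisfied and unit — conflict.
That branch fails; take y22 = 0 instead.
From the singleton clause (y23), y23 = 1.
From the singleton clause (y13'), y13 = 0.
From the singleton clause (y33'), y33 = 0.
From the singleton clause (y32), y32 = 1.
From the singleton clause (y12'), y12 = 0.
From the singleton clause (y42'), y42 = 0.
From the singleton clause (y43), y43 = 1.
Now (y43') is unsatisfied and unit — conflict.
Either choice for y22 ends in contradiction.
Either choice for y11 ends in contradiction.
No assignment satisfies every clause.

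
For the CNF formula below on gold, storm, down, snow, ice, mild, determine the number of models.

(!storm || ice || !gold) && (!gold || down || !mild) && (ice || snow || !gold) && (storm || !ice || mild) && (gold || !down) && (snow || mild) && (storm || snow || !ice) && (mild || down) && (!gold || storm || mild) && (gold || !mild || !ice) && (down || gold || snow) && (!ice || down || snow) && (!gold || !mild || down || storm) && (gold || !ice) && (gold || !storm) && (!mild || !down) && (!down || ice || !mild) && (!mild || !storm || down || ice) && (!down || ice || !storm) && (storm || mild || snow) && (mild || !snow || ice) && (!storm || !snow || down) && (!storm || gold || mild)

There are 2^6 = 64 truth assignments over (gold, storm, down, snow, ice, mild).
Split on mild. With mild = true, the clauses containing mild are satisfied and !mild drops from the rest; 1 of the 2^5 = 32 assignments to the other variables satisfy what remains.
With mild = false, by the same count on the reduced clause set, 1 assignment works.
Total: 1 + 1 = 2.

2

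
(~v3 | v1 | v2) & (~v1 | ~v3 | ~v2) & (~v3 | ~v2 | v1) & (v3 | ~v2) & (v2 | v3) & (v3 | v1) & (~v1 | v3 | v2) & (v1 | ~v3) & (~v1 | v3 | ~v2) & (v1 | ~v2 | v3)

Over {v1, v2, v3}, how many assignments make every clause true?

1

There are 2^3 = 8 truth assignments over (v1, v2, v3).
Split on v2. With v2 = 1, the clauses containing v2 are satisfied and ~v2 drops from the rest; 0 of the 2^2 = 4 assignments to the other variables satisfy what remains.
With v2 = 0, by the same count on the reduced clause set, 1 assignment works.
(One model: v1=T, v2=F, v3=T.)
Total: 0 + 1 = 1.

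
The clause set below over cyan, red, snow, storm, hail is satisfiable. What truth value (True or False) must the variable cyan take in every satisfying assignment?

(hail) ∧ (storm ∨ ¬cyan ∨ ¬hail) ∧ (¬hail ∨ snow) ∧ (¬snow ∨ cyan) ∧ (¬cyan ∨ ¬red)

Suppose cyan = False.
From the singleton clause (hail), hail = True.
From the singleton clause (snow), snow = True.
Now (¬snow) is unsatisfied and unit — conflict.
So every satisfying assignment has cyan = True.

True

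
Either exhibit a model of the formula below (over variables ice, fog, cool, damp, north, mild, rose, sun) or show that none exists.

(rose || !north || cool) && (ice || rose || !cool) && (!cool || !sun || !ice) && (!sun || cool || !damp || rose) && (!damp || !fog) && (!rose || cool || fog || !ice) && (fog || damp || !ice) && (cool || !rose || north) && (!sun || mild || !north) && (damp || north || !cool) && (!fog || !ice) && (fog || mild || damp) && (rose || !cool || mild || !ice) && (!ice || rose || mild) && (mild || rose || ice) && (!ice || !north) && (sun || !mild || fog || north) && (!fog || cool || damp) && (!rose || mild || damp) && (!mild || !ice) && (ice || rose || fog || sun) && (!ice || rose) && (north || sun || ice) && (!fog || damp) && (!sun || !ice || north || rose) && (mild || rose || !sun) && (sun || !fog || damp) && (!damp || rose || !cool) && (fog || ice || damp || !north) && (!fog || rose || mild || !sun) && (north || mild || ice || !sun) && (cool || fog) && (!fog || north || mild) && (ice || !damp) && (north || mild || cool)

Suppose damp = true.
Unit clause (!fog) forces fog = false.
Unit clause (cool) forces cool = true.
Unit clause (rose) forces rose = true.
Unit clause (ice) forces ice = true.
Unit clause (!sun) forces sun = false.
Unit clause (!north) forces north = false.
Unit clause (!mild) forces mild = false.
Every clause now holds.

ice: true,  fog: false,  cool: true,  damp: true,  north: false,  mild: false,  rose: true,  sun: false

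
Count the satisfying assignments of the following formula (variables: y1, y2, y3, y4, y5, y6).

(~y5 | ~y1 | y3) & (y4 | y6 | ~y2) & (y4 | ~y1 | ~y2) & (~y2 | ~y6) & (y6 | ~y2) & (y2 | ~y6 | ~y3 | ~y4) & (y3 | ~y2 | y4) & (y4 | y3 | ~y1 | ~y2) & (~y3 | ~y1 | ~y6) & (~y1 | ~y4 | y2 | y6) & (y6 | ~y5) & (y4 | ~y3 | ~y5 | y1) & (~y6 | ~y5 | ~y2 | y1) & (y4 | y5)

6

There are 2^6 = 64 truth assignments over (y1, y2, y3, y4, y5, y6).
Split on y5. With y5 = 1, the clauses containing y5 are satisfied and ~y5 drops from the rest; 2 of the 2^5 = 32 assignments to the other variables satisfy what remains.
With y5 = 0, by the same count on the reduced clause set, 4 assignments work.
Total: 2 + 4 = 6.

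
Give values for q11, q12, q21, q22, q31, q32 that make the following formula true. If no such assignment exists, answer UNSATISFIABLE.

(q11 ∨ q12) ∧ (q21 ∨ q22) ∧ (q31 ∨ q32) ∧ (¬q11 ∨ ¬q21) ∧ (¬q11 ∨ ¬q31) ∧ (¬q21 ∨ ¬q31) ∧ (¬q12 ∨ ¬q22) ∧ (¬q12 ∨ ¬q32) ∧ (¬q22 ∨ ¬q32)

Case q11 = True:
(¬q21) alone gives q21 = False.
(q22) alone gives q22 = True.
(¬q31) alone gives q31 = False.
(q32) alone gives q32 = True.
But (¬q32) is also a unit clause — contradiction.
That branch fails; take q11 = False instead.
(q12) alone gives q12 = True.
(¬q22) alone gives q22 = False.
(q21) alone gives q21 = True.
(¬q31) alone gives q31 = False.
(q32) alone gives q32 = True.
But (¬q32) is also a unit clause — contradiction.
Neither q11 = True nor q11 = False works.

UNSATISFIABLE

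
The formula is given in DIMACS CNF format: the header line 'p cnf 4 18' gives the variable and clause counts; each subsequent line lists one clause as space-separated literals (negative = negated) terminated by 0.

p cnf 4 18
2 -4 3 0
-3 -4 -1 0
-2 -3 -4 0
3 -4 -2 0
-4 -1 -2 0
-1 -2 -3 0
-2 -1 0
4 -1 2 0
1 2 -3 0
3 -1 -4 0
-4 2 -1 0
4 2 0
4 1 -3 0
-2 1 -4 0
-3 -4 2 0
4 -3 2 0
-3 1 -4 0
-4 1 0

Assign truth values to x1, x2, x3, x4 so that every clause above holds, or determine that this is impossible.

x1 ↦ False,  x2 ↦ True,  x3 ↦ False,  x4 ↦ False

Branch on x2: set x2 = True.
From the singleton clause (¬x1), x1 = False.
From the singleton clause (¬x4), x4 = False.
From the singleton clause (¬x3), x3 = False.
This assignment satisfies each clause.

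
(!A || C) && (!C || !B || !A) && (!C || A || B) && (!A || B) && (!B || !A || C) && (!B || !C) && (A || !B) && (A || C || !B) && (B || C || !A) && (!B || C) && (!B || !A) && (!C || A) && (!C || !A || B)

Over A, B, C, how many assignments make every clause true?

1

There are 2^3 = 8 truth assignments over (A, B, C).
Check each against the 13 clauses (columns in the order A, B, C):
  F F F  ✓ satisfies all
  F F T  ✗ fails (!C || A || B)
  F T F  ✗ fails (A || !B)
  F T T  ✗ fails (!B || !C)
  T F F  ✗ fails (!A || C)
  T F T  ✗ fails (!A || B)
  T T F  ✗ fails (!A || C)
  T T T  ✗ fails (!C || !B || !A)
1 of the 8 rows is a model.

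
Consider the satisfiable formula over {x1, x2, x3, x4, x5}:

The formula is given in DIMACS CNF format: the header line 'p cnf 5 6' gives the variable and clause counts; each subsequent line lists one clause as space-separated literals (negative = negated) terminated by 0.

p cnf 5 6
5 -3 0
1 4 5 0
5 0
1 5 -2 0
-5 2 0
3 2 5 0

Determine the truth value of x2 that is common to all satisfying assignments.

True

Suppose x2 = False.
Unit clause (x5) forces x5 = True.
That conflicts with the unit clause (¬x5).
So every satisfying assignment has x2 = True.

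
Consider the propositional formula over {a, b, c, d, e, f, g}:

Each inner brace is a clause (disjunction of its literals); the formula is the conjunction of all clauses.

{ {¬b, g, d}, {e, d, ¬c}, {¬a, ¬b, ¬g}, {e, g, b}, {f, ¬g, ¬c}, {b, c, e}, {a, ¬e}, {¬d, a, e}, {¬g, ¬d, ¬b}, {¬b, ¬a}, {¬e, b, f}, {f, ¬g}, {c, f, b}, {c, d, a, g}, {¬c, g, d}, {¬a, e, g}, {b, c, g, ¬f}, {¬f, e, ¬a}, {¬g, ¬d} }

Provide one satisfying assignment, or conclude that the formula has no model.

Case a = True:
From the singleton clause (¬b), b = False.
Case e = True:
From the singleton clause (f), f = True.
Case c = True:
Case g = True:
From the singleton clause (¬d), d = False.
This assignment satisfies each clause.

a=True, b=False, c=True, d=False, e=True, f=True, g=True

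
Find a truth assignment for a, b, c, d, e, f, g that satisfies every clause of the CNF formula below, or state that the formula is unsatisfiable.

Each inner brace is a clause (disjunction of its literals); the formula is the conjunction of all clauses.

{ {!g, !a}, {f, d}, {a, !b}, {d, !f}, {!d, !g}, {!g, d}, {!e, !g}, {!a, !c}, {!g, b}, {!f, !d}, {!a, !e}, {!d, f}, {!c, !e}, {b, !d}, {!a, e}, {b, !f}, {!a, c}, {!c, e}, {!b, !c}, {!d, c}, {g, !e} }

UNSATISFIABLE

Branch on g: set g = false.
The clause (!e) is unit, so e = false.
The clause (!a) is unit, so a = false.
The clause (!b) is unit, so b = false.
The clause (!d) is unit, so d = false.
The clause (f) is unit, so f = true.
Now (!f) is unsatisfied and unit — conflict.
Backtrack on g: now try g = true.
The clause (!a) is unit, so a = false.
The clause (!b) is unit, so b = false.
Now (b) is unsatisfied and unit — conflict.
Both values of g lead to a conflict.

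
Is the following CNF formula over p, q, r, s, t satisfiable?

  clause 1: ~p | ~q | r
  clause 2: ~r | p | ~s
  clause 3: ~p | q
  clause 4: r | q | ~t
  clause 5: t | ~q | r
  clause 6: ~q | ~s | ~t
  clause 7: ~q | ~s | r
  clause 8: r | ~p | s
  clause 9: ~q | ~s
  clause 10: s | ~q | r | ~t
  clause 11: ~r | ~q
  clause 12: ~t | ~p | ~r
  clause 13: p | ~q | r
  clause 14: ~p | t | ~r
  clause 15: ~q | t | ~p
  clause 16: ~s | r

Case p = 0:
Case r = 1:
The clause (~s) is unit, so s = 0.
The clause (~q) is unit, so q = 0.
All clauses hold; t can take either value.
A satisfying assignment: p ↦ 0; q ↦ 0; r ↦ 1; s ↦ 0; t ↦ 0.

Satisfiable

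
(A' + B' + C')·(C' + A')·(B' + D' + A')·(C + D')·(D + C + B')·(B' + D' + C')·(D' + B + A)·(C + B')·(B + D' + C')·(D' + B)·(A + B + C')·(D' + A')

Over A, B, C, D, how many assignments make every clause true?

3

There are 2^4 = 16 truth assignments over (A, B, C, D).
Check each against the 12 clauses (columns in the order A, B, C, D):
  F F F F  ✓ satisfies all
  F F F T  ✗ fails (C + D')
  F F T F  ✗ fails (A + B + C')
  F F T T  ✗ fails (D' + B + A)
  F T F F  ✗ fails (D + C + B')
  F T F T  ✗ fails (C + D')
  F T T F  ✓ satisfies all
  F T T T  ✗ fails (B' + D' + C')
  T F F F  ✓ satisfies all
  T F F T  ✗ fails (C + D')
  T F T F  ✗ fails (C' + A')
  T F T T  ✗ fails (C' + A')
  T T F F  ✗ fails (D + C + B')
  T T F T  ✗ fails (B' + D' + A')
  T T T F  ✗ fails (A' + B' + C')
  T T T T  ✗ fails (A' + B' + C')
3 of the 16 rows are models.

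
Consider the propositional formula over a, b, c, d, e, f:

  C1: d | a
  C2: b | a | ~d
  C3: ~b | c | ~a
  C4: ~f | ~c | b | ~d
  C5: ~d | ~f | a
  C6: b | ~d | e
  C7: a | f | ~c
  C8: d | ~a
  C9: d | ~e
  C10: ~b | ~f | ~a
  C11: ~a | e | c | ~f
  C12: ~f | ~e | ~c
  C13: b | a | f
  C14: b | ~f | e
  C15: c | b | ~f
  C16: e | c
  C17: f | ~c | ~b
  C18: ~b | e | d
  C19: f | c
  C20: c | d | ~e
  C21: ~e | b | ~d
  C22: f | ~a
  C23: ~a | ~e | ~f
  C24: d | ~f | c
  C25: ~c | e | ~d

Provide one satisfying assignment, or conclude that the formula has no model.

Try d = 1.
Try b = 1.
Try c = 1.
The clause (f) is unit, so f = 1.
The clause (a) is unit, so a = 1.
Now (~a) is unsatisfied and unit — conflict.
So c must be the other value — set c = 0.
The clause (~a) is unit, so a = 0.
The clause (~f) is unit, so f = 0.
Now (f) is unsatisfied and unit — conflict.
Either choice for c ends in contradiction.
So b must be the other value — set b = 0.
The clause (a) is unit, so a = 1.
The clause (e) is unit, so e = 1.
Now (~e) is unsatisfied and unit — conflict.
Either choice for b ends in contradiction.
So d must be the other value — set d = 0.
The clause (a) is unit, so a = 1.
Now (~a) is unsatisfied and unit — conflict.
Either choice for d ends in contradiction.

UNSATISFIABLE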